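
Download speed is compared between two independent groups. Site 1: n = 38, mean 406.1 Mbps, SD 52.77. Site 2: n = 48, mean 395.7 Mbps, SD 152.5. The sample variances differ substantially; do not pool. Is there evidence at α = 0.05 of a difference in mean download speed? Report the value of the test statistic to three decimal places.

Let group 1 = site 1, group 2 = site 2. H0: μ_1 = μ_2; H1: μ_1 ≠ μ_2 (Welch's two-sample t-test, two-sided).
t = (x̄_1 − x̄_2)/√(s_1²/n_1 + s_2²/n_2) = (406.1 − 395.7)/√(52.77²/38 + 152.5²/48) = 0.440
Welch–Satterthwaite df ≈ 60.53
Two-sided p-value ≈ 0.661
Since p ≈ 0.661 > α = 0.05, fail to reject H0; the data do not provide sufficient evidence against H0.

0.440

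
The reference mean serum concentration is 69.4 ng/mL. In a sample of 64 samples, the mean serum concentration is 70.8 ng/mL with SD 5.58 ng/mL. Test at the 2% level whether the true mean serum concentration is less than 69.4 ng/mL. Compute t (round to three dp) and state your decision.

t = 2.007; fail to reject H0

H0: μ = 69.4; H1: μ < 69.4 (one-sample t-test, left-tailed).
t = (x̄ − μ₀)/(s/√n) = (70.8 − 69.4)/(5.58/√64) = 2.007
df = n − 1 = 63
p-value = P(T ≤ 2.007) ≈ 0.9755
Since p ≈ 0.9755 > α = 0.02, fail to reject H0; the evidence is not statistically significant.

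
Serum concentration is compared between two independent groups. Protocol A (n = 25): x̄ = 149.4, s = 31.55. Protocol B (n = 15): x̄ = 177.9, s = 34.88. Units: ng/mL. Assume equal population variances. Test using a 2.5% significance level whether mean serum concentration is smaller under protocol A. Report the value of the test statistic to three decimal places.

Let group 1 = protocol A, group 2 = protocol B. H0: μ_1 = μ_2; H1: μ_1 < μ_2 (two-sample pooled-variance t-test, left-tailed).
s_p² = [(25−1)·31.55² + (15−1)·34.88²]/(25+15−2) = 1076.9
t = (149.4 − 177.9)/√[1076.9·(1/25 + 1/15)] = -2.659
df = n₁ + n₂ − 2 = 38
p-value = P(T ≤ -2.659) ≈ 0.006
Since p ≈ 0.006 < α = 0.025, reject H0; the evidence is statistically significant.

-2.659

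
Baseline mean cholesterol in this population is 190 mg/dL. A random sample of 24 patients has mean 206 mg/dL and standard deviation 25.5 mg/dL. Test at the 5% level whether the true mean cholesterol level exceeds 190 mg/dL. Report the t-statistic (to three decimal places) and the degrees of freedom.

H0: μ = 190; H1: μ > 190 (one-sample t-test, right-tailed).
t = (x̄ − μ₀)/(s/√n) = (206 − 190)/(25.5/√24) = 3.074
df = n − 1 = 23
p-value = P(T ≥ 3.074) ≈ 0.0027
Since p ≈ 0.0027 < α = 0.05, reject H0; the data support H1.

t = 3.074, df = 23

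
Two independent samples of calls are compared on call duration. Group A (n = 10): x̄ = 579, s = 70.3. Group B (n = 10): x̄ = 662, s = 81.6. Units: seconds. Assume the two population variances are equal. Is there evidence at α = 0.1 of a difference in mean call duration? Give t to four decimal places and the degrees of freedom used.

t = -2.4369, df = 18

Let group 1 = group A, group 2 = group B. H0: μ_1 = μ_2; H1: μ_1 ≠ μ_2 (two-sample pooled-variance t-test, two-sided).
s_p² = [(10−1)·70.3² + (10−1)·81.6²]/(10+10−2) = 5800.32
t = (579 − 662)/√[5800.32·(1/10 + 1/10)] = -2.4369
df = n₁ + n₂ − 2 = 18
Two-sided p-value ≈ 0.025
Since p ≈ 0.025 < α = 0.1, reject H0; the evidence is statistically significant.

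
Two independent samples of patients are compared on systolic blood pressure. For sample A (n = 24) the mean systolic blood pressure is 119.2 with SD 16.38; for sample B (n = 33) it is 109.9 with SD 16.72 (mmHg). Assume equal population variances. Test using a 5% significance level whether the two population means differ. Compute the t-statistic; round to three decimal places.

Let group 1 = sample A, group 2 = sample B. H0: μ_1 = μ_2; H1: μ_1 ≠ μ_2 (two-sample pooled-variance t-test, two-sided).
s_p² = [(24−1)·16.38² + (33−1)·16.72²]/(24+33−2) = 274.852
t = (119.2 − 109.9)/√[274.852·(1/24 + 1/33)] = 2.091
df = n₁ + n₂ − 2 = 55
Two-sided p-value ≈ 0.0412
Since p ≈ 0.0412 < α = 0.05, reject H0; the data support H1.

2.091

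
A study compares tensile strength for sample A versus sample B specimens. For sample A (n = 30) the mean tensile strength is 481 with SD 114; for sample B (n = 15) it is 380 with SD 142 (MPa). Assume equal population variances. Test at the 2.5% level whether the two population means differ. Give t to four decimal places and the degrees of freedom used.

Let group 1 = sample A, group 2 = sample B. H0: μ_1 = μ_2; H1: μ_1 ≠ μ_2 (two-sample pooled-variance t-test, two-sided).
s_p² = [(30−1)·114² + (15−1)·142²]/(30+15−2) = 15329.8
t = (481 − 380)/√[15329.8·(1/30 + 1/15)] = 2.5796
df = n₁ + n₂ − 2 = 43
Two-sided p-value ≈ 0.0134
Since p ≈ 0.0134 < α = 0.025, reject H0; the evidence is statistically significant.

t = 2.5796, df = 43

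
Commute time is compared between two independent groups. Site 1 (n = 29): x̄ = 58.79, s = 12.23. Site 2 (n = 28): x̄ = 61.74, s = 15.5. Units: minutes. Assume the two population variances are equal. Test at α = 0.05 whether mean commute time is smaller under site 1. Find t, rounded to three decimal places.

Let group 1 = site 1, group 2 = site 2. H0: μ_1 = μ_2; H1: μ_1 < μ_2 (two-sample pooled-variance t-test, left-tailed).
s_p² = [(29−1)·12.23² + (28−1)·15.5²]/(29+28−2) = 194.087
t = (58.79 − 61.74)/√[194.087·(1/29 + 1/28)] = -0.799
df = n₁ + n₂ − 2 = 55
p-value = P(T ≤ -0.799) ≈ 0.214
Since p ≈ 0.214 > α = 0.05, fail to reject H0; the evidence is not statistically significant.

-0.799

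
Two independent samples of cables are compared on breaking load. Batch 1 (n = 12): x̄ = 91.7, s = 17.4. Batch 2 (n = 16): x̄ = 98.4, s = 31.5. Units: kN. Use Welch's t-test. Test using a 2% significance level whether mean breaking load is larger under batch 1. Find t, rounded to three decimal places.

Let group 1 = batch 1, group 2 = batch 2. H0: μ_1 = μ_2; H1: μ_1 > μ_2 (Welch's two-sample t-test, right-tailed).
t = (x̄_1 − x̄_2)/√(s_1²/n_1 + s_2²/n_2) = (91.7 − 98.4)/√(17.4²/12 + 31.5²/16) = -0.717
Welch–Satterthwaite df ≈ 24.22
p-value = P(T ≥ -0.717) ≈ 0.760
Since p ≈ 0.760 > α = 0.02, fail to reject H0; the evidence is not statistically significant.

-0.717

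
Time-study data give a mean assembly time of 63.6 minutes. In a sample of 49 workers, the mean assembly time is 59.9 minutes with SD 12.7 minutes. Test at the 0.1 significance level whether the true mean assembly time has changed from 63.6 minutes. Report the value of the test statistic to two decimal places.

-2.04

H0: μ = 63.6; H1: μ ≠ 63.6 (one-sample t-test, two-sided).
t = (x̄ − μ₀)/(s/√n) = (59.9 − 63.6)/(12.7/√49) = -2.04
df = n − 1 = 48
Two-sided p-value ≈ 0.047
Since p ≈ 0.047 < α = 0.1, reject H0; the data support H1.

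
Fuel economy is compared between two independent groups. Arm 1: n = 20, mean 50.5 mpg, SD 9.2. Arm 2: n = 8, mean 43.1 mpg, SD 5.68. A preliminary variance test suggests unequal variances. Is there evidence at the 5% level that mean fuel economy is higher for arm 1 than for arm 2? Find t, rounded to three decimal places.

2.574

Let group 1 = arm 1, group 2 = arm 2. H0: μ_1 = μ_2; H1: μ_1 > μ_2 (Welch's two-sample t-test, right-tailed).
t = (x̄_1 − x̄_2)/√(s_1²/n_1 + s_2²/n_2) = (50.5 − 43.1)/√(9.2²/20 + 5.68²/8) = 2.574
Welch–Satterthwaite df ≈ 20.91
p-value = P(T ≥ 2.574) ≈ 0.0089
Since p ≈ 0.0089 < α = 0.05, reject H0; the evidence is statistically significant.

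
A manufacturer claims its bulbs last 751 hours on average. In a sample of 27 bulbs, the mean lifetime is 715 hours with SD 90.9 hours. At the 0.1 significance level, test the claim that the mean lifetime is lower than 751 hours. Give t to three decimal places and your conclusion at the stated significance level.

H0: μ = 751; H1: μ < 751 (one-sample t-test, left-tailed).
t = (x̄ − μ₀)/(s/√n) = (715 − 751)/(90.9/√27) = -2.058
df = n − 1 = 26
p-value = P(T ≤ -2.058) ≈ 0.025
Since p ≈ 0.025 < α = 0.1, reject H0; the data support H1.

t = -2.058; reject H0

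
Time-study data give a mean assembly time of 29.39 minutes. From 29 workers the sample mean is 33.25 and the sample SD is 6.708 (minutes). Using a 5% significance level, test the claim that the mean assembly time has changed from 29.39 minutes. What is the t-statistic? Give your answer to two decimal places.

H0: μ = 29.39; H1: μ ≠ 29.39 (one-sample t-test, two-sided).
t = (x̄ − μ₀)/(s/√n) = (33.25 − 29.39)/(6.708/√29) = 3.10
df = n − 1 = 28
Two-sided p-value ≈ 0.004
Since p ≈ 0.004 < α = 0.05, reject H0; the evidence is statistically significant.

3.10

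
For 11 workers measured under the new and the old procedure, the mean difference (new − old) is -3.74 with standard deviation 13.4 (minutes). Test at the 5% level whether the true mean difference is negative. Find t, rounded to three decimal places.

H0: μ_d = 0; H1: μ_d < 0 (paired t-test on the differences, left-tailed).
t = d̄/(s_d/√n) = -3.74/(13.4/√11) = -0.926
df = n − 1 = 10
p-value = P(T ≤ -0.926) ≈ 0.1882
Since p ≈ 0.1882 > α = 0.05, fail to reject H0; the data do not provide sufficient evidence against H0.

-0.926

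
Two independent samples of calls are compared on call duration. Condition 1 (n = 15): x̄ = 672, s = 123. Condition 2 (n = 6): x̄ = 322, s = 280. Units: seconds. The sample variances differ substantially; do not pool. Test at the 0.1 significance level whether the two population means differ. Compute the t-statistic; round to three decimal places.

Let group 1 = condition 1, group 2 = condition 2. H0: μ_1 = μ_2; H1: μ_1 ≠ μ_2 (Welch's two-sample t-test, two-sided).
t = (x̄_1 − x̄_2)/√(s_1²/n_1 + s_2²/n_2) = (672 − 322)/√(123²/15 + 280²/6) = 2.950
Welch–Satterthwaite df ≈ 5.79
Two-sided p-value ≈ 0.027
Since p ≈ 0.027 < α = 0.1, reject H0; the data support H1.

2.950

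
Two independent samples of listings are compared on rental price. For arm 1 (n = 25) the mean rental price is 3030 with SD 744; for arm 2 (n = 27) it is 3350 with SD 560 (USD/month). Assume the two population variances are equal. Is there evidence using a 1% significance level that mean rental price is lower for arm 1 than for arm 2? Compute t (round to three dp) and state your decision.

Let group 1 = arm 1, group 2 = arm 2. H0: μ_1 = μ_2; H1: μ_1 < μ_2 (two-sample pooled-variance t-test, left-tailed).
s_p² = [(25−1)·744² + (27−1)·560²]/(25+27−2) = 428769
t = (3030 − 3350)/√[428769·(1/25 + 1/27)] = -1.761
df = n₁ + n₂ − 2 = 50
p-value = P(T ≤ -1.761) ≈ 0.042
Since p ≈ 0.042 > α = 0.01, fail to reject H0; the data do not provide sufficient evidence against H0.

t = -1.761; fail to reject H0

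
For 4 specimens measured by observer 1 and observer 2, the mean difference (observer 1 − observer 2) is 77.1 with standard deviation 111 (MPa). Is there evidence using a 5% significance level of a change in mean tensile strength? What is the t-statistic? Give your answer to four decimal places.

1.3892

H0: μ_d = 0; H1: μ_d ≠ 0 (paired t-test on the differences, two-sided).
t = d̄/(s_d/√n) = 77.1/(111/√4) = 1.3892
df = n − 1 = 3
Two-sided p-value ≈ 0.2589
Since p ≈ 0.2589 > α = 0.05, fail to reject H0; the data do not provide sufficient evidence against H0.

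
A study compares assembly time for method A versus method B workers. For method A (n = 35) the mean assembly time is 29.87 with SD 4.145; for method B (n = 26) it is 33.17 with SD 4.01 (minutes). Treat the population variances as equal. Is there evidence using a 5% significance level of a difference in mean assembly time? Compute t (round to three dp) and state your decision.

Let group 1 = method A, group 2 = method B. H0: μ_1 = μ_2; H1: μ_1 ≠ μ_2 (two-sample pooled-variance t-test, two-sided).
s_p² = [(35−1)·4.145² + (26−1)·4.01²]/(35+26−2) = 16.7145
t = (29.87 − 33.17)/√[16.7145·(1/35 + 1/26)] = -3.118
df = n₁ + n₂ − 2 = 59
Two-sided p-value ≈ 0.0028
Since p ≈ 0.0028 < α = 0.05, reject H0; the evidence is statistically significant.

t = -3.118; reject H0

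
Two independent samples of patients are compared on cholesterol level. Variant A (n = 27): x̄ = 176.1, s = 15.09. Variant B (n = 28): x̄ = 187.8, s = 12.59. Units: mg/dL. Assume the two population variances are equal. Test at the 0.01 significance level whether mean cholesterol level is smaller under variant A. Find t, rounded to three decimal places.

-3.127

Let group 1 = variant A, group 2 = variant B. H0: μ_1 = μ_2; H1: μ_1 < μ_2 (two-sample pooled-variance t-test, left-tailed).
s_p² = [(27−1)·15.09² + (28−1)·12.59²]/(27+28−2) = 192.455
t = (176.1 − 187.8)/√[192.455·(1/27 + 1/28)] = -3.127
df = n₁ + n₂ − 2 = 53
p-value = P(T ≤ -3.127) ≈ 0.0014
Since p ≈ 0.0014 < α = 0.01, reject H0; the evidence is statistically significant.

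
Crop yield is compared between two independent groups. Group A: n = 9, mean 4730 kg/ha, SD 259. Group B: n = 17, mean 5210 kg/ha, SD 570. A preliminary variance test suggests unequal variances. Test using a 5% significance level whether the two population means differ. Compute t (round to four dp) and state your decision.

t = -2.9450; reject H0

Let group 1 = group A, group 2 = group B. H0: μ_1 = μ_2; H1: μ_1 ≠ μ_2 (Welch's two-sample t-test, two-sided).
t = (x̄_1 − x̄_2)/√(s_1²/n_1 + s_2²/n_2) = (4730 − 5210)/√(259²/9 + 570²/17) = -2.9450
Welch–Satterthwaite df ≈ 23.70
Two-sided p-value ≈ 0.007
Since p ≈ 0.007 < α = 0.05, reject H0; the data support H1.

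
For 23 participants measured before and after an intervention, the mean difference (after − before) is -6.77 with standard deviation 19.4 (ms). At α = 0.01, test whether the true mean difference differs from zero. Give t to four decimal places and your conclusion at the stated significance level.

t = -1.6736; fail to reject H0

H0: μ_d = 0; H1: μ_d ≠ 0 (paired t-test on the differences, two-sided).
t = d̄/(s_d/√n) = -6.77/(19.4/√23) = -1.6736
df = n − 1 = 22
Two-sided p-value ≈ 0.108
Since p ≈ 0.108 > α = 0.01, fail to reject H0; the data do not provide sufficient evidence against H0.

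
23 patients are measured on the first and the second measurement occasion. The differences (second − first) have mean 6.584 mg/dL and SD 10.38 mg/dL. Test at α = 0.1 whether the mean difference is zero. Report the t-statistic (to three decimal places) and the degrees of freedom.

t = 3.042, df = 22

H0: μ_d = 0; H1: μ_d ≠ 0 (paired t-test on the differences, two-sided).
t = d̄/(s_d/√n) = 6.584/(10.38/√23) = 3.042
df = n − 1 = 22
Two-sided p-value ≈ 0.006
Since p ≈ 0.006 < α = 0.1, reject H0; the evidence is statistically significant.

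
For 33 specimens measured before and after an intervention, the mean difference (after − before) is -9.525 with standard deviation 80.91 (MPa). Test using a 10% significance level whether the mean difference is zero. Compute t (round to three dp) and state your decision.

H0: μ_d = 0; H1: μ_d ≠ 0 (paired t-test on the differences, two-sided).
t = d̄/(s_d/√n) = -9.525/(80.91/√33) = -0.676
df = n − 1 = 32
Two-sided p-value ≈ 0.504
Since p ≈ 0.504 > α = 0.1, fail to reject H0; the evidence is not statistically significant.

t = -0.676; fail to reject H0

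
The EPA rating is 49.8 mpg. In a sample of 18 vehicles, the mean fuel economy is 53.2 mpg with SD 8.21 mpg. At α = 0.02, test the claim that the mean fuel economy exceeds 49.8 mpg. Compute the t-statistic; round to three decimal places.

H0: μ = 49.8; H1: μ > 49.8 (one-sample t-test, right-tailed).
t = (x̄ − μ₀)/(s/√n) = (53.2 − 49.8)/(8.21/√18) = 1.757
df = n − 1 = 17
p-value = P(T ≥ 1.757) ≈ 0.0485
Since p ≈ 0.0485 > α = 0.02, fail to reject H0; the data do not provide sufficient evidence against H0.

1.757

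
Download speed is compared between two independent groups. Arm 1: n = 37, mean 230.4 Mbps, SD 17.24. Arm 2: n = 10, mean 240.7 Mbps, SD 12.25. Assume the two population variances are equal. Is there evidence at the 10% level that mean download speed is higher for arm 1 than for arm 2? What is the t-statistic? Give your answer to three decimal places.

-1.766

Let group 1 = arm 1, group 2 = arm 2. H0: μ_1 = μ_2; H1: μ_1 > μ_2 (two-sample pooled-variance t-test, right-tailed).
s_p² = [(37−1)·17.24² + (10−1)·12.25²]/(37+10−2) = 267.787
t = (230.4 − 240.7)/√[267.787·(1/37 + 1/10)] = -1.766
df = n₁ + n₂ − 2 = 45
p-value = P(T ≥ -1.766) ≈ 0.9579
Since p ≈ 0.9579 > α = 0.1, fail to reject H0; the data do not provide sufficient evidence against H0.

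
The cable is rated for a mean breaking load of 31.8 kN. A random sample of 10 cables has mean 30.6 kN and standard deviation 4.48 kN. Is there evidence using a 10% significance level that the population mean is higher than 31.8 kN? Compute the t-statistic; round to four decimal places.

-0.8470

H0: μ = 31.8; H1: μ > 31.8 (one-sample t-test, right-tailed).
t = (x̄ − μ₀)/(s/√n) = (30.6 − 31.8)/(4.48/√10) = -0.8470
df = n − 1 = 9
p-value = P(T ≥ -0.8470) ≈ 0.7905
Since p ≈ 0.7905 > α = 0.1, fail to reject H0; the data do not provide sufficient evidence against H0.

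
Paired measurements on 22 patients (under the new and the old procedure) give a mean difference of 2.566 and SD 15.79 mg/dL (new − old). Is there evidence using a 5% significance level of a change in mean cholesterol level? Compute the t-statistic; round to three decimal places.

H0: μ_d = 0; H1: μ_d ≠ 0 (paired t-test on the differences, two-sided).
t = d̄/(s_d/√n) = 2.566/(15.79/√22) = 0.762
df = n − 1 = 21
Two-sided p-value ≈ 0.454
Since p ≈ 0.454 > α = 0.05, fail to reject H0; the evidence is not statistically significant.

0.762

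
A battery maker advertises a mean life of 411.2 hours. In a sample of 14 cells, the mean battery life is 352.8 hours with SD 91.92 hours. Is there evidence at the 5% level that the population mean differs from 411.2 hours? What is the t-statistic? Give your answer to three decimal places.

-2.377

H0: μ = 411.2; H1: μ ≠ 411.2 (one-sample t-test, two-sided).
t = (x̄ − μ₀)/(s/√n) = (352.8 − 411.2)/(91.92/√14) = -2.377
df = n − 1 = 13
Two-sided p-value ≈ 0.0335
Since p ≈ 0.0335 < α = 0.05, reject H0; the data support H1.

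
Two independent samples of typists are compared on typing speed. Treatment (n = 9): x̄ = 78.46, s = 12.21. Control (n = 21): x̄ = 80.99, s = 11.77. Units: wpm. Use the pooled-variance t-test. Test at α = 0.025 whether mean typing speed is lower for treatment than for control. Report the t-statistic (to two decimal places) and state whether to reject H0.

t = -0.53; fail to reject H0

Let group 1 = treatment, group 2 = control. H0: μ_1 = μ_2; H1: μ_1 < μ_2 (two-sample pooled-variance t-test, left-tailed).
s_p² = [(9−1)·12.21² + (21−1)·11.77²]/(9+21−2) = 141.548
t = (78.46 − 80.99)/√[141.548·(1/9 + 1/21)] = -0.53
df = n₁ + n₂ − 2 = 28
p-value = P(T ≤ -0.53) ≈ 0.299
Since p ≈ 0.299 > α = 0.025, fail to reject H0; the data do not provide sufficient evidence against H0.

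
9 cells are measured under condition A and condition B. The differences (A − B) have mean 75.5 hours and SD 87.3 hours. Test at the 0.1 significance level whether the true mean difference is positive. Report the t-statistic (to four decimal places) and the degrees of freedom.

t = 2.5945, df = 8

H0: μ_d = 0; H1: μ_d > 0 (paired t-test on the differences, right-tailed).
t = d̄/(s_d/√n) = 75.5/(87.3/√9) = 2.5945
df = n − 1 = 8
p-value = P(T ≥ 2.5945) ≈ 0.0159
Since p ≈ 0.0159 < α = 0.1, reject H0; the evidence is statistically significant.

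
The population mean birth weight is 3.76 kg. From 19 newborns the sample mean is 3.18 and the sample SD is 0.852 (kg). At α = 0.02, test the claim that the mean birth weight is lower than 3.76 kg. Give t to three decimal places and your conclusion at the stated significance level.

H0: μ = 3.76; H1: μ < 3.76 (one-sample t-test, left-tailed).
t = (x̄ − μ₀)/(s/√n) = (3.18 − 3.76)/(0.852/√19) = -2.967
df = n − 1 = 18
p-value = P(T ≤ -2.967) ≈ 0.0041
Since p ≈ 0.0041 < α = 0.02, reject H0; the evidence is statistically significant.

t = -2.967; reject H0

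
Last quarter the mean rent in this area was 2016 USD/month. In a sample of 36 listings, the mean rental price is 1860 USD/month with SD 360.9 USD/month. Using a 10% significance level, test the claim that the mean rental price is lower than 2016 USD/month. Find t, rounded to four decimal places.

-2.5935

H0: μ = 2016; H1: μ < 2016 (one-sample t-test, left-tailed).
t = (x̄ − μ₀)/(s/√n) = (1860 − 2016)/(360.9/√36) = -2.5935
df = n − 1 = 35
p-value = P(T ≤ -2.5935) ≈ 0.007
Since p ≈ 0.007 < α = 0.1, reject H0; the data support H1.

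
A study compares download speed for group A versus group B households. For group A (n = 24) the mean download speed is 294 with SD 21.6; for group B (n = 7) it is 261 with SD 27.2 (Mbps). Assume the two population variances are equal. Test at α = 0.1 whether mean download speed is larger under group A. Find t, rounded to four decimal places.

Let group 1 = group A, group 2 = group B. H0: μ_1 = μ_2; H1: μ_1 > μ_2 (two-sample pooled-variance t-test, right-tailed).
s_p² = [(24−1)·21.6² + (7−1)·27.2²]/(24+7−2) = 523.101
t = (294 − 261)/√[523.101·(1/24 + 1/7)] = 3.3589
df = n₁ + n₂ − 2 = 29
p-value = P(T ≥ 3.3589) ≈ 0.0011
Since p ≈ 0.0011 < α = 0.1, reject H0; the data support H1.

3.3589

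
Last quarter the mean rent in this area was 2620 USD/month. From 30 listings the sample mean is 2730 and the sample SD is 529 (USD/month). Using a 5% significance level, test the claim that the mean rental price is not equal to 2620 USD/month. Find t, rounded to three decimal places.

H0: μ = 2620; H1: μ ≠ 2620 (one-sample t-test, two-sided).
t = (x̄ − μ₀)/(s/√n) = (2730 − 2620)/(529/√30) = 1.139
df = n − 1 = 29
Two-sided p-value ≈ 0.264
Since p ≈ 0.264 > α = 0.05, fail to reject H0; the evidence is not statistically significant.

1.139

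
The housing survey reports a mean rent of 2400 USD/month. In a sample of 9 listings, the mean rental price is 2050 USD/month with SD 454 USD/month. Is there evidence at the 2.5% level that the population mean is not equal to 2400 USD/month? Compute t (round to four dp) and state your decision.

H0: μ = 2400; H1: μ ≠ 2400 (one-sample t-test, two-sided).
t = (x̄ − μ₀)/(s/√n) = (2050 − 2400)/(454/√9) = -2.3128
df = n − 1 = 8
Two-sided p-value ≈ 0.049
Since p ≈ 0.049 > α = 0.025, fail to reject H0; the evidence is not statistically significant.

t = -2.3128; fail to reject H0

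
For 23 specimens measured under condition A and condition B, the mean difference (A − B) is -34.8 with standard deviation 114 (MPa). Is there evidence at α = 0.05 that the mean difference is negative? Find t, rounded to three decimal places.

H0: μ_d = 0; H1: μ_d < 0 (paired t-test on the differences, left-tailed).
t = d̄/(s_d/√n) = -34.8/(114/√23) = -1.464
df = n − 1 = 22
p-value = P(T ≤ -1.464) ≈ 0.0787
Since p ≈ 0.0787 > α = 0.05, fail to reject H0; the evidence is not statistically significant.

-1.464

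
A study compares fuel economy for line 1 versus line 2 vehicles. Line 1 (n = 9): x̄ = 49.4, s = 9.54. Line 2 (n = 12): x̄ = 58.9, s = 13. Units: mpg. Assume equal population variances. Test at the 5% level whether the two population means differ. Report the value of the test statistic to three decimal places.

Let group 1 = line 1, group 2 = line 2. H0: μ_1 = μ_2; H1: μ_1 ≠ μ_2 (two-sample pooled-variance t-test, two-sided).
s_p² = [(9−1)·9.54² + (12−1)·13²]/(9+12−2) = 136.163
t = (49.4 − 58.9)/√[136.163·(1/9 + 1/12)] = -1.846
df = n₁ + n₂ − 2 = 19
Two-sided p-value ≈ 0.0805
Since p ≈ 0.0805 > α = 0.05, fail to reject H0; the evidence is not statistically significant.

-1.846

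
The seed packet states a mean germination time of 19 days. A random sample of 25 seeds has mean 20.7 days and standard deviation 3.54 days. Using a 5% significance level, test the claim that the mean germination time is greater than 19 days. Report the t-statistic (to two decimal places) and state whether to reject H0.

H0: μ = 19; H1: μ > 19 (one-sample t-test, right-tailed).
t = (x̄ − μ₀)/(s/√n) = (20.7 − 19)/(3.54/√25) = 2.40
df = n − 1 = 24
p-value = P(T ≥ 2.40) ≈ 0.0122
Since p ≈ 0.0122 < α = 0.05, reject H0; the evidence is statistically significant.

t = 2.40; reject H0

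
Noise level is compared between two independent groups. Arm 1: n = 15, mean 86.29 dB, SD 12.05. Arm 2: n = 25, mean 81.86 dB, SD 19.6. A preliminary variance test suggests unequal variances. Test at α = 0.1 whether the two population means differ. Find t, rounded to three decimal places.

Let group 1 = arm 1, group 2 = arm 2. H0: μ_1 = μ_2; H1: μ_1 ≠ μ_2 (Welch's two-sample t-test, two-sided).
t = (x̄_1 − x̄_2)/√(s_1²/n_1 + s_2²/n_2) = (86.29 − 81.86)/√(12.05²/15 + 19.6²/25) = 0.885
Welch–Satterthwaite df ≈ 37.95
Two-sided p-value ≈ 0.3816
Since p ≈ 0.3816 > α = 0.1, fail to reject H0; the evidence is not statistically significant.

0.885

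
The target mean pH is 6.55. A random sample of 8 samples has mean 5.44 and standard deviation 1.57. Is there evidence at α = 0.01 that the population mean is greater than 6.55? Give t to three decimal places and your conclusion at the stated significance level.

H0: μ = 6.55; H1: μ > 6.55 (one-sample t-test, right-tailed).
t = (x̄ − μ₀)/(s/√n) = (5.44 − 6.55)/(1.57/√8) = -2.000
df = n − 1 = 7
p-value = P(T ≥ -2.000) ≈ 0.957
Since p ≈ 0.957 > α = 0.01, fail to reject H0; the data do not provide sufficient evidence against H0.

t = -2.000; fail to reject H0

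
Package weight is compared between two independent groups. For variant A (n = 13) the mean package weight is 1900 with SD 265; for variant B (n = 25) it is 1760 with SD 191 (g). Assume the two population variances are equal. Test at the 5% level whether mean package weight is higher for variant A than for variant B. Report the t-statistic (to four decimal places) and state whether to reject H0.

t = 1.8741; reject H0

Let group 1 = variant A, group 2 = variant B. H0: μ_1 = μ_2; H1: μ_1 > μ_2 (two-sample pooled-variance t-test, right-tailed).
s_p² = [(13−1)·265² + (25−1)·191²]/(13+25−2) = 47729
t = (1900 − 1760)/√[47729·(1/13 + 1/25)] = 1.8741
df = n₁ + n₂ − 2 = 36
p-value = P(T ≥ 1.8741) ≈ 0.0345
Since p ≈ 0.0345 < α = 0.05, reject H0; the evidence is statistically significant.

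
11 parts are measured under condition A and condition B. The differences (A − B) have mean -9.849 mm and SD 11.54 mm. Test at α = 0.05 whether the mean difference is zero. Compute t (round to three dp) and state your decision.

t = -2.831; reject H0

H0: μ_d = 0; H1: μ_d ≠ 0 (paired t-test on the differences, two-sided).
t = d̄/(s_d/√n) = -9.849/(11.54/√11) = -2.831
df = n − 1 = 10
Two-sided p-value ≈ 0.018
Since p ≈ 0.018 < α = 0.05, reject H0; the evidence is statistically significant.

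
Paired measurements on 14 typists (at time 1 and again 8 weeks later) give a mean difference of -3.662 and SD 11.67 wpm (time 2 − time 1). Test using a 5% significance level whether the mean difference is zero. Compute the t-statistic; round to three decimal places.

H0: μ_d = 0; H1: μ_d ≠ 0 (paired t-test on the differences, two-sided).
t = d̄/(s_d/√n) = -3.662/(11.67/√14) = -1.174
df = n − 1 = 13
Two-sided p-value ≈ 0.261
Since p ≈ 0.261 > α = 0.05, fail to reject H0; the evidence is not statistically significant.

-1.174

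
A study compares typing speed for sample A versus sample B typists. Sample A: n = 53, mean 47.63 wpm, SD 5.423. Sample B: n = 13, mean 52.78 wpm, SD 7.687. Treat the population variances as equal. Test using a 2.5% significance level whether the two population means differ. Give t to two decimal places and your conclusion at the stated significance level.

Let group 1 = sample A, group 2 = sample B. H0: μ_1 = μ_2; H1: μ_1 ≠ μ_2 (two-sample pooled-variance t-test, two-sided).
s_p² = [(53−1)·5.423² + (13−1)·7.687²]/(53+13−2) = 34.9741
t = (47.63 − 52.78)/√[34.9741·(1/53 + 1/13)] = -2.81
df = n₁ + n₂ − 2 = 64
Two-sided p-value ≈ 0.0065
Since p ≈ 0.0065 < α = 0.025, reject H0; the evidence is statistically significant.

t = -2.81; reject H0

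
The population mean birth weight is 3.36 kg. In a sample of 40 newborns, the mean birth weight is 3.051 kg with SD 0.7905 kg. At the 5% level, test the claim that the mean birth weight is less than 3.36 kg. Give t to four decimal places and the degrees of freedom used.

H0: μ = 3.36; H1: μ < 3.36 (one-sample t-test, left-tailed).
t = (x̄ − μ₀)/(s/√n) = (3.051 − 3.36)/(0.7905/√40) = -2.4722
df = n − 1 = 39
p-value = P(T ≤ -2.4722) ≈ 0.0089
Since p ≈ 0.0089 < α = 0.05, reject H0; the data support H1.

t = -2.4722, df = 39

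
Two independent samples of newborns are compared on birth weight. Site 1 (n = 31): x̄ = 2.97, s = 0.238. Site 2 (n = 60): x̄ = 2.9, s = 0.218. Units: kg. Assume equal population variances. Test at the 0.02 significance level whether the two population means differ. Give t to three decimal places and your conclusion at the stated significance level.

Let group 1 = site 1, group 2 = site 2. H0: μ_1 = μ_2; H1: μ_1 ≠ μ_2 (two-sample pooled-variance t-test, two-sided).
s_p² = [(31−1)·0.238² + (60−1)·0.218²]/(31+60−2) = 0.0505982
t = (2.97 − 2.9)/√[0.0505982·(1/31 + 1/60)] = 1.407
df = n₁ + n₂ − 2 = 89
Two-sided p-value ≈ 0.1629
Since p ≈ 0.1629 > α = 0.02, fail to reject H0; the data do not provide sufficient evidence against H0.

t = 1.407; fail to reject H0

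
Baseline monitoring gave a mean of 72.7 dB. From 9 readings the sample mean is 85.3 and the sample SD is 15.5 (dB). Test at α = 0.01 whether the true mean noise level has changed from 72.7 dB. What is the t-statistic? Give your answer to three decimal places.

2.439

H0: μ = 72.7; H1: μ ≠ 72.7 (one-sample t-test, two-sided).
t = (x̄ − μ₀)/(s/√n) = (85.3 − 72.7)/(15.5/√9) = 2.439
df = n − 1 = 8
Two-sided p-value ≈ 0.041
Since p ≈ 0.041 > α = 0.01, fail to reject H0; the data do not provide sufficient evidence against H0.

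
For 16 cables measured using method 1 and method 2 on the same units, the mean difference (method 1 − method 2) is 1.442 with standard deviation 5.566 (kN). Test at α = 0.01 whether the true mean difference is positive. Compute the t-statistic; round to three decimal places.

H0: μ_d = 0; H1: μ_d > 0 (paired t-test on the differences, right-tailed).
t = d̄/(s_d/√n) = 1.442/(5.566/√16) = 1.036
df = n − 1 = 15
p-value = P(T ≥ 1.036) ≈ 0.1582
Since p ≈ 0.1582 > α = 0.01, fail to reject H0; the data do not provide sufficient evidence against H0.

1.036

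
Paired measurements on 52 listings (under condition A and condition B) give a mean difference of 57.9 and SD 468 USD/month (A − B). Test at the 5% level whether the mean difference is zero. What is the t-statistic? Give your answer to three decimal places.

0.892

H0: μ_d = 0; H1: μ_d ≠ 0 (paired t-test on the differences, two-sided).
t = d̄/(s_d/√n) = 57.9/(468/√52) = 0.892
df = n − 1 = 51
Two-sided p-value ≈ 0.377
Since p ≈ 0.377 > α = 0.05, fail to reject H0; the evidence is not statistically significant.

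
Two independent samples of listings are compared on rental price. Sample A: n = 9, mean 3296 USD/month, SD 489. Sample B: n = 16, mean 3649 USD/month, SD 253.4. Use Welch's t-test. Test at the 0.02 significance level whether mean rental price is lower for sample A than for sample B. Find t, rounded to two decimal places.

Let group 1 = sample A, group 2 = sample B. H0: μ_1 = μ_2; H1: μ_1 < μ_2 (Welch's two-sample t-test, left-tailed).
t = (x̄_1 − x̄_2)/√(s_1²/n_1 + s_2²/n_2) = (3296 − 3649)/√(489²/9 + 253.4²/16) = -2.02
Welch–Satterthwaite df ≈ 10.47
p-value = P(T ≤ -2.02) ≈ 0.0349
Since p ≈ 0.0349 > α = 0.02, fail to reject H0; the data do not provide sufficient evidence against H0.

-2.02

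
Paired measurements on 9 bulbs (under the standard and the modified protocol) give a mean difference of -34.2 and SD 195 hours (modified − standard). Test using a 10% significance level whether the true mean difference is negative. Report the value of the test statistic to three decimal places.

H0: μ_d = 0; H1: μ_d < 0 (paired t-test on the differences, left-tailed).
t = d̄/(s_d/√n) = -34.2/(195/√9) = -0.526
df = n − 1 = 8
p-value = P(T ≤ -0.526) ≈ 0.3065
Since p ≈ 0.3065 > α = 0.1, fail to reject H0; the data do not provide sufficient evidence against H0.

-0.526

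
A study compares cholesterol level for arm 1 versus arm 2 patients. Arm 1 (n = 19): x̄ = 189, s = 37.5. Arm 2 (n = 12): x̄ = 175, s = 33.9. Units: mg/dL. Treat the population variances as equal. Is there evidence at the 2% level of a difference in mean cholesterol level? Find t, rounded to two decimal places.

Let group 1 = arm 1, group 2 = arm 2. H0: μ_1 = μ_2; H1: μ_1 ≠ μ_2 (two-sample pooled-variance t-test, two-sided).
s_p² = [(19−1)·37.5² + (12−1)·33.9²]/(19+12−2) = 1308.75
t = (189 − 175)/√[1308.75·(1/19 + 1/12)] = 1.05
df = n₁ + n₂ − 2 = 29
Two-sided p-value ≈ 0.3026
Since p ≈ 0.3026 > α = 0.02, fail to reject H0; the evidence is not statistically significant.

1.05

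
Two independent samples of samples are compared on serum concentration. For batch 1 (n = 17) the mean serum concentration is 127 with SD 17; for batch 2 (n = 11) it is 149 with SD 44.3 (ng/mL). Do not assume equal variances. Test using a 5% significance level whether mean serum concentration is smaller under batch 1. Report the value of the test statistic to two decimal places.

-1.57

Let group 1 = batch 1, group 2 = batch 2. H0: μ_1 = μ_2; H1: μ_1 < μ_2 (Welch's two-sample t-test, left-tailed).
t = (x̄_1 − x̄_2)/√(s_1²/n_1 + s_2²/n_2) = (127 − 149)/√(17²/17 + 44.3²/11) = -1.57
Welch–Satterthwaite df ≈ 11.93
p-value = P(T ≤ -1.57) ≈ 0.071
Since p ≈ 0.071 > α = 0.05, fail to reject H0; the data do not provide sufficient evidence against H0.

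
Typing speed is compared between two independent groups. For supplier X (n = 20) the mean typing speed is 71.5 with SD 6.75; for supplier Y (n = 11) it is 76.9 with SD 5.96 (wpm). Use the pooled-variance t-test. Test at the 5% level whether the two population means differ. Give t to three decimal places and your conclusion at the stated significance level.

t = -2.217; reject H0

Let group 1 = supplier X, group 2 = supplier Y. H0: μ_1 = μ_2; H1: μ_1 ≠ μ_2 (two-sample pooled-variance t-test, two-sided).
s_p² = [(20−1)·6.75² + (11−1)·5.96²]/(20+11−2) = 42.1001
t = (71.5 − 76.9)/√[42.1001·(1/20 + 1/11)] = -2.217
df = n₁ + n₂ − 2 = 29
Two-sided p-value ≈ 0.0346
Since p ≈ 0.0346 < α = 0.05, reject H0; the data support H1.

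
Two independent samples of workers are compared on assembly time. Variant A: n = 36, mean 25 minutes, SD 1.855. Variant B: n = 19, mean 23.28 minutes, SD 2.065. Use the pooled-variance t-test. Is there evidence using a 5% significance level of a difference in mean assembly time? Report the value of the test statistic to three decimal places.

3.145

Let group 1 = variant A, group 2 = variant B. H0: μ_1 = μ_2; H1: μ_1 ≠ μ_2 (two-sample pooled-variance t-test, two-sided).
s_p² = [(36−1)·1.855² + (19−1)·2.065²]/(36+19−2) = 3.7206
t = (25 − 23.28)/√[3.7206·(1/36 + 1/19)] = 3.145
df = n₁ + n₂ − 2 = 53
Two-sided p-value ≈ 0.003
Since p ≈ 0.003 < α = 0.05, reject H0; the evidence is statistically significant.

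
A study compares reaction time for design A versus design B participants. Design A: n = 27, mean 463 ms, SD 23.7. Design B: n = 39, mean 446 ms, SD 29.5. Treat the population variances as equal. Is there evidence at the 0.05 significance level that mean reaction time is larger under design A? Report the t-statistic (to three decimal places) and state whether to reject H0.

t = 2.488; reject H0

Let group 1 = design A, group 2 = design B. H0: μ_1 = μ_2; H1: μ_1 > μ_2 (two-sample pooled-variance t-test, right-tailed).
s_p² = [(27−1)·23.7² + (39−1)·29.5²]/(27+39−2) = 744.898
t = (463 − 446)/√[744.898·(1/27 + 1/39)] = 2.488
df = n₁ + n₂ − 2 = 64
p-value = P(T ≥ 2.488) ≈ 0.0077
Since p ≈ 0.0077 < α = 0.05, reject H0; the evidence is statistically significant.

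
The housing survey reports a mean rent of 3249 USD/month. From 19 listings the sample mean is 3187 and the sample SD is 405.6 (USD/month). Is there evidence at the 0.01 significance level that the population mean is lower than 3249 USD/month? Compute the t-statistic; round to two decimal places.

-0.67

H0: μ = 3249; H1: μ < 3249 (one-sample t-test, left-tailed).
t = (x̄ − μ₀)/(s/√n) = (3187 − 3249)/(405.6/√19) = -0.67
df = n − 1 = 18
p-value = P(T ≤ -0.67) ≈ 0.2568
Since p ≈ 0.2568 > α = 0.01, fail to reject H0; the evidence is not statistically significant.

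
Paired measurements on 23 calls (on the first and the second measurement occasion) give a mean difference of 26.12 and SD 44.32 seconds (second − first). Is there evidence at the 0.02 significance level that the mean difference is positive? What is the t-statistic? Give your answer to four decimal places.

2.8264

H0: μ_d = 0; H1: μ_d > 0 (paired t-test on the differences, right-tailed).
t = d̄/(s_d/√n) = 26.12/(44.32/√23) = 2.8264
df = n − 1 = 22
p-value = P(T ≥ 2.8264) ≈ 0.005
Since p ≈ 0.005 < α = 0.02, reject H0; the data support H1.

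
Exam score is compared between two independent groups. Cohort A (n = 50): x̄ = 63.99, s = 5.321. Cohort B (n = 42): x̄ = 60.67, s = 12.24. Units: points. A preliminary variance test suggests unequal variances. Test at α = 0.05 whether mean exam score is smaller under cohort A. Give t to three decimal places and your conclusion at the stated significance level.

t = 1.633; fail to reject H0

Let group 1 = cohort A, group 2 = cohort B. H0: μ_1 = μ_2; H1: μ_1 < μ_2 (Welch's two-sample t-test, left-tailed).
t = (x̄_1 − x̄_2)/√(s_1²/n_1 + s_2²/n_2) = (63.99 − 60.67)/√(5.321²/50 + 12.24²/42) = 1.633
Welch–Satterthwaite df ≈ 53.91
p-value = P(T ≤ 1.633) ≈ 0.9459
Since p ≈ 0.9459 > α = 0.05, fail to reject H0; the evidence is not statistically significant.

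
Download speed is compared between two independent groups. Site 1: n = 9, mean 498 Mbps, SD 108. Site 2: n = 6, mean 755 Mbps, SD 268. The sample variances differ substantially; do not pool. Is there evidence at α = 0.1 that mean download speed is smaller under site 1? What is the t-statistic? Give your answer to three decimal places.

-2.231

Let group 1 = site 1, group 2 = site 2. H0: μ_1 = μ_2; H1: μ_1 < μ_2 (Welch's two-sample t-test, left-tailed).
t = (x̄_1 − x̄_2)/√(s_1²/n_1 + s_2²/n_2) = (498 − 755)/√(108²/9 + 268²/6) = -2.231
Welch–Satterthwaite df ≈ 6.10
p-value = P(T ≤ -2.231) ≈ 0.033
Since p ≈ 0.033 < α = 0.1, reject H0; the evidence is statistically significant.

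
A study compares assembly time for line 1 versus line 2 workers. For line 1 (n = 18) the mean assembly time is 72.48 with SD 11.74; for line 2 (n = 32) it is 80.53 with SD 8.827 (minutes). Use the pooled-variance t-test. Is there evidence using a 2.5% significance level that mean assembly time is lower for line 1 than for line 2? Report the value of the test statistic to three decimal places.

Let group 1 = line 1, group 2 = line 2. H0: μ_1 = μ_2; H1: μ_1 < μ_2 (two-sample pooled-variance t-test, left-tailed).
s_p² = [(18−1)·11.74² + (32−1)·8.827²]/(18+32−2) = 99.1346
t = (72.48 − 80.53)/√[99.1346·(1/18 + 1/32)] = -2.744
df = n₁ + n₂ − 2 = 48
p-value = P(T ≤ -2.744) ≈ 0.0043
Since p ≈ 0.0043 < α = 0.025, reject H0; the evidence is statistically significant.

-2.744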